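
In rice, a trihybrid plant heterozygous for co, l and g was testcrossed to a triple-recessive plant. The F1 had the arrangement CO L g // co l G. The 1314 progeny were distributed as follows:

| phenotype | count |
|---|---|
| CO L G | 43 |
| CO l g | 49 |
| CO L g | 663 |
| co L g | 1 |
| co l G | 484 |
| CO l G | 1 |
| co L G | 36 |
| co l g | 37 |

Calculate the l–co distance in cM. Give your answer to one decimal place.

The two rarest classes, co L g and CO l G, are the double crossovers. Comparing them with the parentals, only the co allele has switched, so co is the middle locus and the order is g – co – l.
Crossovers in the co–l interval produce the single-crossover classes CO l g and co L G (49 + 36 = 85) plus the double crossovers (2).
RF(co–l) = (85 + 2) / 1314 = 87/1314 = 0.0662 → 6.6 cM.

6.6 cM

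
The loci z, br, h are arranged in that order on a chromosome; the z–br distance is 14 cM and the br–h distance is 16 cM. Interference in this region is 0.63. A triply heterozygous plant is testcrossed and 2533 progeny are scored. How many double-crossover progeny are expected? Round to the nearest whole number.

21

Map distances give recombination frequencies of 0.140 and 0.160 for the two intervals.
With interference 0.63 (so coincidence = 0.37), expected double-crossover frequency = 0.140 × 0.160 × 0.37 = 0.00829.
Expected number = 0.00829 × 2533 = 20.99 ≈ 21.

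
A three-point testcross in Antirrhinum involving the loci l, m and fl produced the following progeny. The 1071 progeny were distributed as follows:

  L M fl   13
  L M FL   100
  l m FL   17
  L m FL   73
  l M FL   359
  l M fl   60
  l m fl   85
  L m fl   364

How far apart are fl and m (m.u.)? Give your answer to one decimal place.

15.2 m.u.

The two most frequent reciprocal classes, l M FL and L m fl, are the parental types, so the F1 was l M FL / L m fl.
The two rarest classes, l m FL and L M fl, are the double crossovers. Comparing them with the parentals, only the m allele has switched, so m is the middle locus and the order is fl – m – l.
Crossovers in the fl–m interval produce the single-crossover classes l M fl and L m FL (60 + 73 = 133) plus the double crossovers (30).
RF(fl–m) = (133 + 30) / 1071 = 163/1071 = 0.1522 → 15.2 m.u.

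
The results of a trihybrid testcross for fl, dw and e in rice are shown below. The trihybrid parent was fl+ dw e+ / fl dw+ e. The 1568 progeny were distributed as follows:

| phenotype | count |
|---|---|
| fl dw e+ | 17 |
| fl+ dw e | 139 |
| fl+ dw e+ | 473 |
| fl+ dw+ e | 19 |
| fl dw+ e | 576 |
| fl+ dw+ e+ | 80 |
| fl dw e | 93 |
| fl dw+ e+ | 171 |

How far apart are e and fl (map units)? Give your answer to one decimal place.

22.1 map units

The two rarest classes, fl dw e+ and fl+ dw+ e, are the double crossovers. Comparing them with the parentals, only the fl allele has switched, so fl is the middle locus and the order is e – fl – dw.
Crossovers in the e–fl interval produce the single-crossover classes fl+ dw e and fl dw+ e+ (139 + 171 = 310) plus the double crossovers (36).
RF(e–fl) = (310 + 36) / 1568 = 346/1568 = 0.2207 → 22.1 map units.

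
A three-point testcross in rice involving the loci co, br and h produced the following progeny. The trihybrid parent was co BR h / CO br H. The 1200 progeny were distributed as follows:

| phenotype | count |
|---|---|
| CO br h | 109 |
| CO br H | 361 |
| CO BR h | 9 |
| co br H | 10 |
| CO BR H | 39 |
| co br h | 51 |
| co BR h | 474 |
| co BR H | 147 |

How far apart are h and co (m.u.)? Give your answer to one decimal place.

The two rarest classes, CO BR h and co br H, are the double crossovers. Comparing them with the parentals, only the co allele has switched, so co is the middle locus and the order is br – co – h.
Crossovers in the co–h interval produce the single-crossover classes co BR H and CO br h (147 + 109 = 256) plus the double crossovers (19).
RF(co–h) = (256 + 19) / 1200 = 275/1200 = 0.2292 → 22.9 m.u.

22.9 m.u.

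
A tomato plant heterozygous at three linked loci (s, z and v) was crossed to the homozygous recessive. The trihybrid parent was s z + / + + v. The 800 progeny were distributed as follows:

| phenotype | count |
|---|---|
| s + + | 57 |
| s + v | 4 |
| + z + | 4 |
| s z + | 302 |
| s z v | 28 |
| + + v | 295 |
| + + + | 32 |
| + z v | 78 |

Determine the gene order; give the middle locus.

s

The two rarest classes, + z + and s + v, are the double crossovers. Comparing them with the parentals, only the s allele has switched, so s is the middle locus and the order is z – s – v.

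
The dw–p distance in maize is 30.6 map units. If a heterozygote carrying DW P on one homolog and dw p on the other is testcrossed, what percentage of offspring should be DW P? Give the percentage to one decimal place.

34.7%

A map distance of 30.6 map units corresponds to a recombination frequency of 0.306.
The F1 is DW P / dw p, so DW P is a parental gamete class with expected frequency (1 − r)/2 = 0.694/2 = 0.3470.
That is 0.3470 = 34.7% of the progeny.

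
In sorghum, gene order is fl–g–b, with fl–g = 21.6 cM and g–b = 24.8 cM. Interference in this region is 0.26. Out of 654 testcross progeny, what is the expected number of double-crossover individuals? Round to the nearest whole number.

26

Map distances give recombination frequencies of 0.216 and 0.248 for the two intervals.
With interference 0.26 (so coincidence = 0.74), expected double-crossover frequency = 0.216 × 0.248 × 0.74 = 0.03964.
Expected number = 0.03964 × 654 = 25.92 ≈ 26.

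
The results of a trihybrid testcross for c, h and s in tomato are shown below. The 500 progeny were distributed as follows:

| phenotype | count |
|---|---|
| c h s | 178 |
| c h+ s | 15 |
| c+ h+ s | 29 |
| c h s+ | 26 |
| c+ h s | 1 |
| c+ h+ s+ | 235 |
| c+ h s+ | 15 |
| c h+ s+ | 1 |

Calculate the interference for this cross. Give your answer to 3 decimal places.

0.452

The two most frequent reciprocal classes, c h s and c+ h+ s+, are the parental types, so the F1 was c h s / c+ h+ s+.
The two rarest classes, c+ h s and c h+ s+, are the double crossovers. Comparing them with the parentals, only the c allele has switched, so c is the middle locus and the order is h – c – s.
h–c: (30 + 2)/500 = 0.0640; c–s: (55 + 2)/500 = 0.1140.
Expected DCO frequency = 0.0640 × 0.1140 ≈ 0.00730; observed = 2/500 ≈ 0.00400.
Coefficient of coincidence = 0.00400/0.00730 ≈ 0.548; interference = 1 − 0.548 = 0.452.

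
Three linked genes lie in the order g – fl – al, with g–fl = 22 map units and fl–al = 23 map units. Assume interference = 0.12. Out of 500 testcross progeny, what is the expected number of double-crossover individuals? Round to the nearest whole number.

Map distances give recombination frequencies of 0.220 and 0.230 for the two intervals.
With interference 0.12 (so coincidence = 0.88), expected double-crossover frequency = 0.220 × 0.230 × 0.88 = 0.04453.
Expected number = 0.04453 × 500 = 22.26 ≈ 22.

22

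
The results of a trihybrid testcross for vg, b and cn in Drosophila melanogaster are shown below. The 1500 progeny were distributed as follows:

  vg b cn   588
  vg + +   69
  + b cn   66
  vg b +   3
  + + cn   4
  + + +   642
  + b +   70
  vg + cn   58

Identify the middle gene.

cn

The two most frequent reciprocal classes, vg b cn and + + +, are the parental types, so the F1 was vg b cn / + + +.
The two rarest classes, vg b + and + + cn, are the double crossovers. Comparing them with the parentals, only the cn allele has switched, so cn is the middle locus and the order is b – cn – vg.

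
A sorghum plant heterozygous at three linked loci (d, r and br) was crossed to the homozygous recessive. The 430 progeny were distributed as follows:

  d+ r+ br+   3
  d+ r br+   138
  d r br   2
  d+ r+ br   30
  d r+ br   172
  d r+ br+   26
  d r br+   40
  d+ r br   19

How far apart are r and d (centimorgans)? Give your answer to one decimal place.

17.4 centimorgans

The two most frequent reciprocal classes, d+ r br+ and d r+ br, are the parental types, so the F1 was d+ r br+ / d r+ br.
The two rarest classes, d+ r+ br+ and d r br, are the double crossovers. Comparing them with the parentals, only the r allele has switched, so r is the middle locus and the order is br – r – d.
Crossovers in the r–d interval produce the single-crossover classes d r br+ and d+ r+ br (40 + 30 = 70) plus the double crossovers (5).
RF(r–d) = (70 + 5) / 430 = 75/430 = 0.1744 → 17.4 centimorgans.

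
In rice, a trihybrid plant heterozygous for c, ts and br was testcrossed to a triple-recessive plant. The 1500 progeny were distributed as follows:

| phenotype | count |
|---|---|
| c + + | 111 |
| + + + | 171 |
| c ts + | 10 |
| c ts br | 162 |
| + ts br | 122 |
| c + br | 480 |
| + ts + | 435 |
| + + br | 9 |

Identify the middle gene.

The two most frequent reciprocal classes, c + br and + ts +, are the parental types, so the F1 was c + br / + ts +.
The two rarest classes, + + br and c ts +, are the double crossovers. Comparing them with the parentals, only the c allele has switched, so c is the middle locus and the order is br – c – ts.

c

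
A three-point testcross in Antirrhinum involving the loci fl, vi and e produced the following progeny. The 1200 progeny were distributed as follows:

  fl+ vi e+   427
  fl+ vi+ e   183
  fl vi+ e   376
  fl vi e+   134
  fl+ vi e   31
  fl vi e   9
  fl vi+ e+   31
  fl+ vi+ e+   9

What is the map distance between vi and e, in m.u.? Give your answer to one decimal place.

6.7 m.u.

The two most frequent reciprocal classes, fl vi+ e and fl+ vi e+, are the parental types, so the F1 was fl vi+ e / fl+ vi e+.
The two rarest classes, fl vi e and fl+ vi+ e+, are the double crossovers. Comparing them with the parentals, only the vi allele has switched, so vi is the middle locus and the order is fl – vi – e.
Crossovers in the vi–e interval produce the single-crossover classes fl vi+ e+ and fl+ vi e (31 + 31 = 62) plus the double crossovers (18).
RF(vi–e) = (62 + 18) / 1200 = 80/1200 = 0.0667 → 6.7 m.u.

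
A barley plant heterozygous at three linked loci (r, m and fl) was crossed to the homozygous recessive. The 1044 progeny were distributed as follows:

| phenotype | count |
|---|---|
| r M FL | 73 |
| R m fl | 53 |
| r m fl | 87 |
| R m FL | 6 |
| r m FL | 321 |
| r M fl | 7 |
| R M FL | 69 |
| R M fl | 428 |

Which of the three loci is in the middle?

The two most frequent reciprocal classes, R M fl and r m FL, are the parental types, so the F1 was R M fl / r m FL.
The two rarest classes, r M fl and R m FL, are the double crossovers. Comparing them with the parentals, only the r allele has switched, so r is the middle locus and the order is m – r – fl.

r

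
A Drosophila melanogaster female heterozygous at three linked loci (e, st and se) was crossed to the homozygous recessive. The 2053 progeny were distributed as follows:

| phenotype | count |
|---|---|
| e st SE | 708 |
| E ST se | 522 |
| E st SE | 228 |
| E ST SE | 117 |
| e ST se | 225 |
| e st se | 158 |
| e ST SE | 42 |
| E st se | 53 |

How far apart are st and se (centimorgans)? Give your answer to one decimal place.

18.0 centimorgans

The two most frequent reciprocal classes, E ST se and e st SE, are the parental types, so the F1 was E ST se / e st SE.
The two rarest classes, E st se and e ST SE, are the double crossovers. Comparing them with the parentals, only the st allele has switched, so st is the middle locus and the order is e – st – se.
Crossovers in the st–se interval produce the single-crossover classes E ST SE and e st se (117 + 158 = 275) plus the double crossovers (95).
RF(st–se) = (275 + 95) / 2053 = 370/2053 = 0.1802 → 18.0 centimorgans.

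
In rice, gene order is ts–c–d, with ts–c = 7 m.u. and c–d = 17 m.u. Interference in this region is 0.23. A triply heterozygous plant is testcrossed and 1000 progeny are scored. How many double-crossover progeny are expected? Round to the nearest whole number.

Map distances give recombination frequencies of 0.070 and 0.170 for the two intervals.
With interference 0.23 (so coincidence = 0.77), expected double-crossover frequency = 0.070 × 0.170 × 0.77 = 0.00916.
Expected number = 0.00916 × 1000 = 9.16 ≈ 9.

9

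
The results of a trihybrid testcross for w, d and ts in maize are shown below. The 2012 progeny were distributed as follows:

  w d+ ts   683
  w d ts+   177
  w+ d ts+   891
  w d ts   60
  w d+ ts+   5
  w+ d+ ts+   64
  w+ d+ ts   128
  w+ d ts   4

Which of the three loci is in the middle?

ts

The two most frequent reciprocal classes, w d+ ts and w+ d ts+, are the parental types, so the F1 was w d+ ts / w+ d ts+.
The two rarest classes, w d+ ts+ and w+ d ts, are the double crossovers. Comparing them with the parentals, only the ts allele has switched, so ts is the middle locus and the order is d – ts – w.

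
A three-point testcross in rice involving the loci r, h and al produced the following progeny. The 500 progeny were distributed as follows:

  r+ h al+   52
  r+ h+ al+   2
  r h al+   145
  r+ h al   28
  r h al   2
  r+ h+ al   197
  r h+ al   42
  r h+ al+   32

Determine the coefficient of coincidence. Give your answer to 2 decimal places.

0.32

The two most frequent reciprocal classes, r h al+ and r+ h+ al, are the parental types, so the F1 was r h al+ / r+ h+ al.
The two rarest classes, r h al and r+ h+ al+, are the double crossovers. Comparing them with the parentals, only the al allele has switched, so al is the middle locus and the order is h – al – r.
h–al: (60 + 4)/500 = 0.1280; al–r: (94 + 4)/500 = 0.1960.
Expected DCO frequency = 0.1280 × 0.1960 ≈ 0.02509; observed = 4/500 ≈ 0.00800.
Coefficient of coincidence = 0.00800/0.02509 ≈ 0.32.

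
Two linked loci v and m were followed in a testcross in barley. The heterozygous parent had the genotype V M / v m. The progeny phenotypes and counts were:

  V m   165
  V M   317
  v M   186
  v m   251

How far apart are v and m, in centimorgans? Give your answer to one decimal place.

38.2 centimorgans

The recombinant classes are V m and v M: 165 + 186 = 351.
Recombination frequency = 351/919 = 0.3819 ≈ 38.2%, i.e. 38.2 centimorgans.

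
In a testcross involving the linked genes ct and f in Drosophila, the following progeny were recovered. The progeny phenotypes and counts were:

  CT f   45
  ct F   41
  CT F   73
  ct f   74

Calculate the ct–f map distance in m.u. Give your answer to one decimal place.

The two most frequent classes, CT F (73) and ct f (74), are the parental types, so the F1 was CT F / ct f.
The recombinant classes are CT f and ct F: 45 + 41 = 86.
Recombination frequency = 86/233 = 0.3691 ≈ 36.9%, i.e. 36.9 m.u.

36.9 m.u.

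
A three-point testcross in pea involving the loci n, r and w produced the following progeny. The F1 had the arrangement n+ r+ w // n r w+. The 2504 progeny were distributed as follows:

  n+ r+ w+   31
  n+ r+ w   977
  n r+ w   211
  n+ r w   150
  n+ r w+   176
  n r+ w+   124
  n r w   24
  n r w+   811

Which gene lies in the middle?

w

The two rarest classes, n+ r+ w+ and n r w, are the double crossovers. Comparing them with the parentals, only the w allele has switched, so w is the middle locus and the order is n – w – r.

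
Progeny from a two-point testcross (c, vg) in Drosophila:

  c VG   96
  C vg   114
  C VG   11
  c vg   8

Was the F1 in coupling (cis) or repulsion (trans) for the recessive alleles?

The two most frequent classes are C vg (114) and c VG (96); these are the parental (non-recombinant) types.
So the F1 carried C vg on one chromosome and c VG on the other — the recessive alleles are on opposite chromosomes (trans / repulsion).

trans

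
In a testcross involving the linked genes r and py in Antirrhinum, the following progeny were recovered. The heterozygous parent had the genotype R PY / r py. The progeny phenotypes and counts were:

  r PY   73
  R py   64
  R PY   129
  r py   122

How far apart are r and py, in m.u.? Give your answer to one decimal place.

The recombinant classes are R py and r PY: 64 + 73 = 137.
Recombination frequency = 137/388 = 0.3531 ≈ 35.3%, i.e. 35.3 m.u.

35.3 m.u.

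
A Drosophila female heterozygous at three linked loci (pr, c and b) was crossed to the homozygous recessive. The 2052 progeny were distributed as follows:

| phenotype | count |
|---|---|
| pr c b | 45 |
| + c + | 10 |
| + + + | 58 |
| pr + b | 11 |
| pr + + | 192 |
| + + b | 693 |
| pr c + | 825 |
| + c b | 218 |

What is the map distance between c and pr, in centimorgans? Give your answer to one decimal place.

21.0 centimorgans

The two most frequent reciprocal classes, + + b and pr c +, are the parental types, so the F1 was + + b / pr c +.
The two rarest classes, pr + b and + c +, are the double crossovers. Comparing them with the parentals, only the pr allele has switched, so pr is the middle locus and the order is c – pr – b.
Crossovers in the c–pr interval produce the single-crossover classes + c b and pr + + (218 + 192 = 410) plus the double crossovers (21).
RF(c–pr) = (410 + 21) / 2052 = 431/2052 = 0.2100 → 21.0 centimorgans.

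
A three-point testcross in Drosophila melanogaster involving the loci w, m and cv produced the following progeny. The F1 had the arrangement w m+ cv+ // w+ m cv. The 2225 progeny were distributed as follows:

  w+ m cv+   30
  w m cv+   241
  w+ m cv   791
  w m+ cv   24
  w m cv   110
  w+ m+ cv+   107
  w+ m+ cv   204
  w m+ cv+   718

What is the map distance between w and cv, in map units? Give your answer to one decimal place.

The two rarest classes, w m+ cv and w+ m cv+, are the double crossovers. Comparing them with the parentals, only the cv allele has switched, so cv is the middle locus and the order is w – cv – m.
Crossovers in the w–cv interval produce the single-crossover classes w+ m+ cv+ and w m cv (107 + 110 = 217) plus the double crossovers (54).
RF(w–cv) = (217 + 54) / 2225 = 271/2225 = 0.1218 → 12.2 map units.

12.2 map units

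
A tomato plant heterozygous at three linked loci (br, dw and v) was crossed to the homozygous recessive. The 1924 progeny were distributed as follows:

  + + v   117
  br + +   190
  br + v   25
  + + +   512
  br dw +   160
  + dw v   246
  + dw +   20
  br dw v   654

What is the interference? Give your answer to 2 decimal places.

0.44

The two most frequent reciprocal classes, br dw v and + + +, are the parental types, so the F1 was br dw v / + + +.
The two rarest classes, br + v and + dw +, are the double crossovers. Comparing them with the parentals, only the dw allele has switched, so dw is the middle locus and the order is v – dw – br.
v–dw: (277 + 45)/1924 = 0.1674; dw–br: (436 + 45)/1924 = 0.2500.
Expected DCO frequency = 0.1674 × 0.2500 ≈ 0.04185; observed = 45/1924 ≈ 0.02339.
Coefficient of coincidence = 0.02339/0.04185 ≈ 0.56; interference = 1 − 0.56 = 0.44.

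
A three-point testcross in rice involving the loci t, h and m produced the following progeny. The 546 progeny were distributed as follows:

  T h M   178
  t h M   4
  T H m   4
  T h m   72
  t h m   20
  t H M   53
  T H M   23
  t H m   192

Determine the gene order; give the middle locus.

The two most frequent reciprocal classes, T h M and t H m, are the parental types, so the F1 was T h M / t H m.
The two rarest classes, t h M and T H m, are the double crossovers. Comparing them with the parentals, only the t allele has switched, so t is the middle locus and the order is h – t – m.

t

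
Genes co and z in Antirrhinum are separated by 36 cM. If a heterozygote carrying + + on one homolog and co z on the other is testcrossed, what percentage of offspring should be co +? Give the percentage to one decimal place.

18.0%

A map distance of 36 cM corresponds to a recombination frequency of 0.360.
The F1 is + + / co z, so co + is a recombinant gamete class with expected frequency r/2 = 0.360/2 = 0.1800.
That is 0.1800 = 18.0% of the progeny.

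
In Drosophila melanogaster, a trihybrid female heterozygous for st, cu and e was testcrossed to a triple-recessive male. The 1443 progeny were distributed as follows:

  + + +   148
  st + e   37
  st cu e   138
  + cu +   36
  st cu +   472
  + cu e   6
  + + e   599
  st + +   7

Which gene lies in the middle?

The two most frequent reciprocal classes, st cu + and + + e, are the parental types, so the F1 was st cu + / + + e.
The two rarest classes, st + + and + cu e, are the double crossovers. Comparing them with the parentals, only the cu allele has switched, so cu is the middle locus and the order is e – cu – st.

cu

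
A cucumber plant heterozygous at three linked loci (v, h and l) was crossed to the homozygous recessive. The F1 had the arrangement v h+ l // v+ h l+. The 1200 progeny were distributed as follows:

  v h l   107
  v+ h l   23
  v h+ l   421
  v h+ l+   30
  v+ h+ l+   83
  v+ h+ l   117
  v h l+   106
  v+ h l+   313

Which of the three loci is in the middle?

l

The two rarest classes, v h+ l+ and v+ h l, are the double crossovers. Comparing them with the parentals, only the l allele has switched, so l is the middle locus and the order is h – l – v.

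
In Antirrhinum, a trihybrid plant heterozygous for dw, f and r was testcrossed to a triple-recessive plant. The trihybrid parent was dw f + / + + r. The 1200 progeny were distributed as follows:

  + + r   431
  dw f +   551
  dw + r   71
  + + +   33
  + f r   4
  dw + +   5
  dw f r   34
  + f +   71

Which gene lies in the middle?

f

The two rarest classes, dw + + and + f r, are the double crossovers. Comparing them with the parentals, only the f allele has switched, so f is the middle locus and the order is dw – f – r.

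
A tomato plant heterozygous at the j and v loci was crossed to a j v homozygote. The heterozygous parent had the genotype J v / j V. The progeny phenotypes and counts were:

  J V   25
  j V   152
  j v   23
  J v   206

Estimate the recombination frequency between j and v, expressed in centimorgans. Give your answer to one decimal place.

The recombinant classes are J V and j v: 25 + 23 = 48.
Recombination frequency = 48/406 = 0.1182 ≈ 11.8%, i.e. 11.8 centimorgans.

11.8 centimorgans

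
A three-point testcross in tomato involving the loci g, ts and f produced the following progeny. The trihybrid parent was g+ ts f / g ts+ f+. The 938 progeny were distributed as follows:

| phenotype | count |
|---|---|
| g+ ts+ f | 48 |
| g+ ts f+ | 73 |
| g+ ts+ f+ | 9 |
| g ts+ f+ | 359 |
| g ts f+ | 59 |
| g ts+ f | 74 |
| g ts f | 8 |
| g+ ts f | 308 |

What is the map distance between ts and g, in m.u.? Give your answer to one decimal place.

13.2 m.u.

The two rarest classes, g ts f and g+ ts+ f+, are the double crossovers. Comparing them with the parentals, only the g allele has switched, so g is the middle locus and the order is f – g – ts.
Crossovers in the g–ts interval produce the single-crossover classes g+ ts+ f and g ts f+ (48 + 59 = 107) plus the double crossovers (17).
RF(g–ts) = (107 + 17) / 938 = 124/938 = 0.1322 → 13.2 m.u.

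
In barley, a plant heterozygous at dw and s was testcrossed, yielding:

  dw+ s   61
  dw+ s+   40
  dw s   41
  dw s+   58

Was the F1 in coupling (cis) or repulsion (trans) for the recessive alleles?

The two most frequent classes are dw+ s (61) and dw s+ (58); these are the parental (non-recombinant) types.
So the F1 carried dw+ s on one chromosome and dw s+ on the other — the recessive alleles are on opposite chromosomes (trans / repulsion).

trans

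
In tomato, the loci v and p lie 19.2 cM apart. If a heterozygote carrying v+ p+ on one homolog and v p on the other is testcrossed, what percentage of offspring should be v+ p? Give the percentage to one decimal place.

9.6%

A map distance of 19.2 cM corresponds to a recombination frequency of 0.192.
The F1 is v+ p+ / v p, so v+ p is a recombinant gamete class with expected frequency r/2 = 0.192/2 = 0.0960.
That is 0.0960 = 9.6% of the progeny.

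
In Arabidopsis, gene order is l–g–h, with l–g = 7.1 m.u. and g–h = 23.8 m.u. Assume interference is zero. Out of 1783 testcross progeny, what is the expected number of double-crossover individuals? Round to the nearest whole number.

Map distances give recombination frequencies of 0.071 and 0.238 for the two intervals.
With no interference, expected double-crossover frequency = 0.071 × 0.238 = 0.01690.
Expected number = 0.01690 × 1783 = 30.13 ≈ 30.

30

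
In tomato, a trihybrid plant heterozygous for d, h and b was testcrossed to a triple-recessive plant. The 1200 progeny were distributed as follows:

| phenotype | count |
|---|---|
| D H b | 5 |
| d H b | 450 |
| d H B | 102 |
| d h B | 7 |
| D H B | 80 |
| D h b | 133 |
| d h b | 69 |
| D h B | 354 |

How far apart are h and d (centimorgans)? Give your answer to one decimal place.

The two most frequent reciprocal classes, D h B and d H b, are the parental types, so the F1 was D h B / d H b.
The two rarest classes, d h B and D H b, are the double crossovers. Comparing them with the parentals, only the d allele has switched, so d is the middle locus and the order is h – d – b.
Crossovers in the h–d interval produce the single-crossover classes D H B and d h b (80 + 69 = 149) plus the double crossovers (12).
RF(h–d) = (149 + 12) / 1200 = 161/1200 = 0.1342 → 13.4 centimorgans.

13.4 centimorgans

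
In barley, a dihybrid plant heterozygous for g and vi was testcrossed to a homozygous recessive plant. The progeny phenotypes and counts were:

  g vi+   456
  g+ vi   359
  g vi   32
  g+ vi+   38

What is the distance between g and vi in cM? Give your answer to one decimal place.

7.9 cM

The two most frequent classes, g+ vi (359) and g vi+ (456), are the parental types, so the F1 was g+ vi / g vi+.
The recombinant classes are g+ vi+ and g vi: 38 + 32 = 70.
Recombination frequency = 70/885 = 0.0791 ≈ 7.9%, i.e. 7.9 cM.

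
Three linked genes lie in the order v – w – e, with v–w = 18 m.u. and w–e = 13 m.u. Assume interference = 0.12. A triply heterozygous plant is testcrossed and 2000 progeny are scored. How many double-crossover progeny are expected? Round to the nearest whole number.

41

Map distances give recombination frequencies of 0.180 and 0.130 for the two intervals.
With interference 0.12 (so coincidence = 0.88), expected double-crossover frequency = 0.180 × 0.130 × 0.88 = 0.02059.
Expected number = 0.02059 × 2000 = 41.18 ≈ 41.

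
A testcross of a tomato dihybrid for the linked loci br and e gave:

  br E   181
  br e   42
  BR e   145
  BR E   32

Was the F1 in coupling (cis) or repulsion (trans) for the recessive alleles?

The two most frequent classes are BR e (145) and br E (181); these are the parental (non-recombinant) types.
So the F1 carried BR e on one chromosome and br E on the other — the recessive alleles are on opposite chromosomes (trans / repulsion).

trans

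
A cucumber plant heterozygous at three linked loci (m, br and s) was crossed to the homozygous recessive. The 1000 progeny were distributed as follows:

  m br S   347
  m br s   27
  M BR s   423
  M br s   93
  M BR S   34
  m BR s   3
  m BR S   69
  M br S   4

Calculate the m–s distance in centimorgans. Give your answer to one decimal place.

The two most frequent reciprocal classes, M BR s and m br S, are the parental types, so the F1 was M BR s / m br S.
The two rarest classes, m BR s and M br S, are the double crossovers. Comparing them with the parentals, only the m allele has switched, so m is the middle locus and the order is br – m – s.
Crossovers in the m–s interval produce the single-crossover classes M BR S and m br s (34 + 27 = 61) plus the double crossovers (7).
RF(m–s) = (61 + 7) / 1000 = 68/1000 = 0.0680 → 6.8 centimorgans.

6.8 centimorgans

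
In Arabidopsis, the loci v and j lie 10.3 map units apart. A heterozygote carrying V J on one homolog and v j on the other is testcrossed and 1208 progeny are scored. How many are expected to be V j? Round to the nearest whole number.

A map distance of 10.3 map units corresponds to a recombination frequency of 0.103.
The F1 is V J / v j, so V j is a recombinant gamete class with expected frequency r/2 = 0.103/2 = 0.0515.
Expected number = 0.0515 × 1208 = 62.21 ≈ 62.

62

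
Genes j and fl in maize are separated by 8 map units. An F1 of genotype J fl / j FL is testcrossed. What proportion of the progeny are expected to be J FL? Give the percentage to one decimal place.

4.0%

A map distance of 8 map units corresponds to a recombination frequency of 0.080.
The F1 is J fl / j FL, so J FL is a recombinant gamete class with expected frequency r/2 = 0.080/2 = 0.0400.
That is 0.0400 = 4.0% of the progeny.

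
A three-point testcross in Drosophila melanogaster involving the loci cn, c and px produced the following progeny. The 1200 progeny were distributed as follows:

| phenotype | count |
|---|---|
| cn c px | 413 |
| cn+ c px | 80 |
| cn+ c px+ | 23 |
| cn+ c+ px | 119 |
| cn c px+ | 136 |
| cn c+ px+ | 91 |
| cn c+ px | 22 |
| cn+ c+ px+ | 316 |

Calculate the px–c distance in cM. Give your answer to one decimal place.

The two most frequent reciprocal classes, cn c px and cn+ c+ px+, are the parental types, so the F1 was cn c px / cn+ c+ px+.
The two rarest classes, cn c+ px and cn+ c px+, are the double crossovers. Comparing them with the parentals, only the c allele has switched, so c is the middle locus and the order is px – c – cn.
Crossovers in the px–c interval produce the single-crossover classes cn c px+ and cn+ c+ px (136 + 119 = 255) plus the double crossovers (45).
RF(px–c) = (255 + 45) / 1200 = 300/1200 = 0.2500 → 25.0 cM.

25.0 cM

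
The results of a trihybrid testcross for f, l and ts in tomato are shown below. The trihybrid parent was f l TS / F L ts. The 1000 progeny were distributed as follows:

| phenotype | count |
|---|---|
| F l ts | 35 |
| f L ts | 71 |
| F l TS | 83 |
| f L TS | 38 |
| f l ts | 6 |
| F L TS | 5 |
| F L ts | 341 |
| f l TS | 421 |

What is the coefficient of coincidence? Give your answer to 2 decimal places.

0.79

The two rarest classes, f l ts and F L TS, are the double crossovers. Comparing them with the parentals, only the ts allele has switched, so ts is the middle locus and the order is f – ts – l.
f–ts: (154 + 11)/1000 = 0.1650; ts–l: (73 + 11)/1000 = 0.0840.
Expected DCO frequency = 0.1650 × 0.0840 ≈ 0.01386; observed = 11/1000 ≈ 0.01100.
Coefficient of coincidence = 0.01100/0.01386 ≈ 0.79.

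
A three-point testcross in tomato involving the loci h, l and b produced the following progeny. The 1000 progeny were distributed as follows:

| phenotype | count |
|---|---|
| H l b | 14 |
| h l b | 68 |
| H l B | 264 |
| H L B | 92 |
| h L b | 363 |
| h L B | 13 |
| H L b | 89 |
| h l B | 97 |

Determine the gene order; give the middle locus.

b

The two most frequent reciprocal classes, H l B and h L b, are the parental types, so the F1 was H l B / h L b.
The two rarest classes, H l b and h L B, are the double crossovers. Comparing them with the parentals, only the b allele has switched, so b is the middle locus and the order is l – b – h.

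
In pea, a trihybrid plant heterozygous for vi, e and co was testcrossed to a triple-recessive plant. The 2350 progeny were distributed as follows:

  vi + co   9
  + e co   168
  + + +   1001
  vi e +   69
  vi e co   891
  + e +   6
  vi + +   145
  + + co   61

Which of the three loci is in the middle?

e

The two most frequent reciprocal classes, vi e co and + + +, are the parental types, so the F1 was vi e co / + + +.
The two rarest classes, vi + co and + e +, are the double crossovers. Comparing them with the parentals, only the e allele has switched, so e is the middle locus and the order is vi – e – co.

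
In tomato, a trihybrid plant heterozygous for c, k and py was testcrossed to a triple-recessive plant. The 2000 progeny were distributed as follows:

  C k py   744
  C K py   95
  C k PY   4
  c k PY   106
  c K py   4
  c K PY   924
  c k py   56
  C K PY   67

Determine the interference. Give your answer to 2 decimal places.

The two most frequent reciprocal classes, C k py and c K PY, are the parental types, so the F1 was C k py / c K PY.
The two rarest classes, C k PY and c K py, are the double crossovers. Comparing them with the parentals, only the py allele has switched, so py is the middle locus and the order is c – py – k.
c–py: (123 + 8)/2000 = 0.0655; py–k: (201 + 8)/2000 = 0.1045.
Expected DCO frequency = 0.0655 × 0.1045 ≈ 0.00684; observed = 8/2000 ≈ 0.00400.
Coefficient of coincidence = 0.00400/0.00684 ≈ 0.58; interference = 1 − 0.58 = 0.42.

0.42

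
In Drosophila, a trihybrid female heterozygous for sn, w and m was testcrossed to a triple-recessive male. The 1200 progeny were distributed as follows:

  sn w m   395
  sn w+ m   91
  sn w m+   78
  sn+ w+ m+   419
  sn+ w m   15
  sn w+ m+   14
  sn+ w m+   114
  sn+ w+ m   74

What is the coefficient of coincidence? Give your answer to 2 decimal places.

The two most frequent reciprocal classes, sn+ w+ m+ and sn w m, are the parental types, so the F1 was sn+ w+ m+ / sn w m.
The two rarest classes, sn w+ m+ and sn+ w m, are the double crossovers. Comparing them with the parentals, only the sn allele has switched, so sn is the middle locus and the order is m – sn – w.
m–sn: (152 + 29)/1200 = 0.1508; sn–w: (205 + 29)/1200 = 0.1950.
Expected DCO frequency = 0.1508 × 0.1950 ≈ 0.02941; observed = 29/1200 ≈ 0.02417.
Coefficient of coincidence = 0.02417/0.02941 ≈ 0.82.

0.82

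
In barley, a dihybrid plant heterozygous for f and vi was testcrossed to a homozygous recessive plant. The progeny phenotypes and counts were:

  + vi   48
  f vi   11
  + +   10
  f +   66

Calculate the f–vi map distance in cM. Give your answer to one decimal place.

15.6 cM

The two most frequent classes, + vi (48) and f + (66), are the parental types, so the F1 was + vi / f +.
The recombinant classes are + + and f vi: 10 + 11 = 21.
Recombination frequency = 21/135 = 0.1556 ≈ 15.6%, i.e. 15.6 cM.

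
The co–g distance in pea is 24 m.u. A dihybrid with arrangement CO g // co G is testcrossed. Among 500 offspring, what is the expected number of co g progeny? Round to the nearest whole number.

60

A map distance of 24 m.u. corresponds to a recombination frequency of 0.240.
The F1 is CO g / co G, so co g is a recombinant gamete class with expected frequency r/2 = 0.240/2 = 0.1200.
Expected number = 0.1200 × 500 = 60.00 ≈ 60.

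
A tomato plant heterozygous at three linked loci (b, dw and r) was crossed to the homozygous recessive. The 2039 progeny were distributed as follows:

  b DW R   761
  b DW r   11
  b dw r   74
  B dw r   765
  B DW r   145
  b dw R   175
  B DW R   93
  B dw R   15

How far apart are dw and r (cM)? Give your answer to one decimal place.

The two most frequent reciprocal classes, b DW R and B dw r, are the parental types, so the F1 was b DW R / B dw r.
The two rarest classes, b DW r and B dw R, are the double crossovers. Comparing them with the parentals, only the r allele has switched, so r is the middle locus and the order is b – r – dw.
Crossovers in the r–dw interval produce the single-crossover classes b dw R and B DW r (175 + 145 = 320) plus the double crossovers (26).
RF(r–dw) = (320 + 26) / 2039 = 346/2039 = 0.1697 → 17.0 cM.

17.0 cM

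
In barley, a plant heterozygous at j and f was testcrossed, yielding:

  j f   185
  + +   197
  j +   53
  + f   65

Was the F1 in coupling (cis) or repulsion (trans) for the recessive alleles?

The two most frequent classes are + + (197) and j f (185); these are the parental (non-recombinant) types.
So the F1 carried + + on one chromosome and j f on the other — the recessive alleles are on the same chromosome (cis / coupling).

cis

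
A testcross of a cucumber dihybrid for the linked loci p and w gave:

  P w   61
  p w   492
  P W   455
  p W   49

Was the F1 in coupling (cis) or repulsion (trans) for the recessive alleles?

The two most frequent classes are P W (455) and p w (492); these are the parental (non-recombinant) types.
So the F1 carried P W on one chromosome and p w on the other — the recessive alleles are on the same chromosome (cis / coupling).

cis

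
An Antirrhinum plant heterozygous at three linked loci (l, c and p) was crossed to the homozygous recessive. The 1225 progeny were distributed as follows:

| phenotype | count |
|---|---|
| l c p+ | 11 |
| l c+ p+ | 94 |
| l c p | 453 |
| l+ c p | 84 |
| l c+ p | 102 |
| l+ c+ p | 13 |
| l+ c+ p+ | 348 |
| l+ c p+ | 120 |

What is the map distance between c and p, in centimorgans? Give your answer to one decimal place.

The two most frequent reciprocal classes, l+ c+ p+ and l c p, are the parental types, so the F1 was l+ c+ p+ / l c p.
The two rarest classes, l+ c+ p and l c p+, are the double crossovers. Comparing them with the parentals, only the p allele has switched, so p is the middle locus and the order is c – p – l.
Crossovers in the c–p interval produce the single-crossover classes l+ c p+ and l c+ p (120 + 102 = 222) plus the double crossovers (24).
RF(c–p) = (222 + 24) / 1225 = 246/1225 = 0.2008 → 20.1 centimorgans.

20.1 centimorgans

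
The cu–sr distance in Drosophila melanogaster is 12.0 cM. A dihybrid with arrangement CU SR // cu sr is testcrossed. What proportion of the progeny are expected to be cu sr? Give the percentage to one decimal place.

44.0%

A map distance of 12.0 cM corresponds to a recombination frequency of 0.120.
The F1 is CU SR / cu sr, so cu sr is a parental gamete class with expected frequency (1 − r)/2 = 0.880/2 = 0.4400.
That is 0.4400 = 44.0% of the progeny.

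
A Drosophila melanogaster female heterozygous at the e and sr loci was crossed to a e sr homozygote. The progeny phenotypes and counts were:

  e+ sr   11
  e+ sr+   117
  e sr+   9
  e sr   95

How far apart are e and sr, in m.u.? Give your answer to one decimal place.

8.6 m.u.

The two most frequent classes, e+ sr+ (117) and e sr (95), are the parental types, so the F1 was e+ sr+ / e sr.
The recombinant classes are e+ sr and e sr+: 11 + 9 = 20.
Recombination frequency = 20/232 = 0.0862 ≈ 8.6%, i.e. 8.6 m.u.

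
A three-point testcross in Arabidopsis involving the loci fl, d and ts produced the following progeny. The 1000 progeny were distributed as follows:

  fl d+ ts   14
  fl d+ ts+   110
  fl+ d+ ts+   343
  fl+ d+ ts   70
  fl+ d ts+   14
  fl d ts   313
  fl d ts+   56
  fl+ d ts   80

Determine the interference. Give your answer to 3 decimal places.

The two most frequent reciprocal classes, fl d ts and fl+ d+ ts+, are the parental types, so the F1 was fl d ts / fl+ d+ ts+.
The two rarest classes, fl d+ ts and fl+ d ts+, are the double crossovers. Comparing them with the parentals, only the d allele has switched, so d is the middle locus and the order is fl – d – ts.
fl–d: (190 + 28)/1000 = 0.2180; d–ts: (126 + 28)/1000 = 0.1540.
Expected DCO frequency = 0.2180 × 0.1540 ≈ 0.03357; observed = 28/1000 ≈ 0.02800.
Coefficient of coincidence = 0.02800/0.03357 ≈ 0.834; interference = 1 − 0.834 = 0.166.

0.166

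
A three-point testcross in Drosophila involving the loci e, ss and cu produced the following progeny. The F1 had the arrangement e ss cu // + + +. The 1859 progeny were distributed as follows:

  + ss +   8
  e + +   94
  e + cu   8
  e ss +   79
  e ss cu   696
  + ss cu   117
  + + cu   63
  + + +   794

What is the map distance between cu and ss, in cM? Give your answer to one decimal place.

8.5 cM

The two rarest classes, e + cu and + ss +, are the double crossovers. Comparing them with the parentals, only the ss allele has switched, so ss is the middle locus and the order is cu – ss – e.
Crossovers in the cu–ss interval produce the single-crossover classes e ss + and + + cu (79 + 63 = 142) plus the double crossovers (16).
RF(cu–ss) = (142 + 16) / 1859 = 158/1859 = 0.0850 → 8.5 cM.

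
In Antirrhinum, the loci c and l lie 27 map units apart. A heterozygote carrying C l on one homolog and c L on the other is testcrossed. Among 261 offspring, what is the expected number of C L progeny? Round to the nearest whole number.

35

A map distance of 27 map units corresponds to a recombination frequency of 0.270.
The F1 is C l / c L, so C L is a recombinant gamete class with expected frequency r/2 = 0.270/2 = 0.1350.
Expected number = 0.1350 × 261 = 35.23 ≈ 35.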